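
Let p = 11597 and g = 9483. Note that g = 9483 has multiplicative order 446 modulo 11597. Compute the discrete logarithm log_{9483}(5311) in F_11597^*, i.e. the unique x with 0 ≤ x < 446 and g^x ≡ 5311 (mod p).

Baby-step giant-step with m = ceil(sqrt(446)) = 22.
Baby table (9483^j mod 11597 for j=0..21):
  0:1  1:9483  2:4151  3:3715  4:9256  5:8552  6:795  7:935
  8:6497  9:7787  10:6022  11:2998  12:5787  13:1117  14:4450  15:9464
  16:9526  17:6025  18:8253  19:6643  20:665  21:9024
Giant step factor: 9483^(-22) ≡ 141 (mod 11597).
Scan 5311·141^i mod 11597 for i = 0, 1, …:
  i=0: 5311   i=1: 6643
Match at i=1, j=19: x = 1·22 + 19 = 41.

41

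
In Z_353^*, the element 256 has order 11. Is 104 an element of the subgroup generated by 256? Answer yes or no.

no

⟨256⟩ has order 11; its elements mod 353 are {1, 22, 58, 131, 140, 185, 187, 217, 231, 256, 337}.
104 is not in this set.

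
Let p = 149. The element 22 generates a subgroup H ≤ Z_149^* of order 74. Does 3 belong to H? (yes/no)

3 ∈ ⟨22⟩ iff 3^74 ≡ 1 (mod 149), since |⟨22⟩| = 74.
3^74 mod 149 = 148.
Since 148 ≠ 1, 3 does not lie in the subgroup.

no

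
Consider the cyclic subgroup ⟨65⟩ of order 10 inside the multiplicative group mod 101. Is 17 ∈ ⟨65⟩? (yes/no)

⟨65⟩ has order 10; its elements mod 101 are {1, 6, 14, 17, 36, 65, 84, 87, 95, 100}.
17 is in this set.

yes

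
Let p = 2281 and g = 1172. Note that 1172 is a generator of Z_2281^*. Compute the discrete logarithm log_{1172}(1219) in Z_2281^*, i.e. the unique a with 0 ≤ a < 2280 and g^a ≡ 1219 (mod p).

611

Baby-step giant-step with m = ceil(sqrt(2280)) = 48.
Baby table (1172^j mod 2281 for j=0..47):
  0:1  1:1172  2:422  3:1888  4:166  5:667  6:1622  7:911
  8:184  9:1234  10:94  11:680  12:891  13:1835  14:1918  15:1111
  16:1922  17:1237  18:1329  19:1946  20:1993  21:52  22:1638  23:1415
  24:93  25:1789  26:469  27:2228  28:1752  29:444  30:300  31:326
  32:1145  33:712  34:1899  35:1653  36:747  37:1861  38:456  39:678
  40:828  41:991  42:423  43:779  44:588  45:274  46:1788  47:1578
Giant step factor: 1172^(-48) ≡ 461 (mod 2281).
Scan 1219·461^i mod 2281 for i = 0, 1, …:
  i=0: 1219   i=1: 833   i=2: 805   i=3: 1583
  i=4: 2124   i=5: 615   i=6: 671   i=7: 1396
  i=8: 314   i=9: 1051   i=10: 939   i=11: 1770
  i=12: 1653
Match at i=12, j=35: a = 12·48 + 35 = 611.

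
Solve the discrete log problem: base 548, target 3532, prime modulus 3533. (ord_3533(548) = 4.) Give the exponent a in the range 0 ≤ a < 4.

2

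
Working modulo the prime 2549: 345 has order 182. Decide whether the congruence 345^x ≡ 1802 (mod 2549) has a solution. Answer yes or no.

yes

1802 ∈ ⟨345⟩ iff 1802^182 ≡ 1 (mod 2549), since |⟨345⟩| = 182.
1802^182 mod 2549 = 1.
Since 1 = 1, 1802 lies in the subgroup.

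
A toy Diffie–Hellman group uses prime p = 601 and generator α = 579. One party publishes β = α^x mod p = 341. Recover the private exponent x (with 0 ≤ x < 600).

Baby-step giant-step with m = ceil(sqrt(600)) = 25.
Baby table (579^j mod 601 for j=0..24):
  0:1  1:579  2:484  3:170  4:467  5:544  6:52  7:58
  8:527  9:426  10:244  11:41  12:300  13:11  14:359  15:516
  16:67  17:329  18:575  19:572  20:37  21:388  22:479  23:280
  24:451
Giant step factor: 579^(-25) ≡ 273 (mod 601).
Scan 341·273^i mod 601 for i = 0, 1, …:
  i=0: 341   i=1: 539   i=2: 503   i=3: 291
  i=4: 111   i=5: 253   i=6: 555   i=7: 63
  i=8: 371   i=9: 315   i=10: 52
Match at i=10, j=6: x = 10·25 + 6 = 256.

256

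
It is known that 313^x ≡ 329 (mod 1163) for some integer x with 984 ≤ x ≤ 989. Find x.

989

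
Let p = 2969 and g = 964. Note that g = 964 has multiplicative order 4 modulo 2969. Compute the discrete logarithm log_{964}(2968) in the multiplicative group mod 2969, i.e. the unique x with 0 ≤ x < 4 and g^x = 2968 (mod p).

2

Successive powers of 964 modulo 2969:
  964^0=1  964^1=964  964^2=2968
So 964^2 ≡ 2968 (mod 2969), giving x = 2.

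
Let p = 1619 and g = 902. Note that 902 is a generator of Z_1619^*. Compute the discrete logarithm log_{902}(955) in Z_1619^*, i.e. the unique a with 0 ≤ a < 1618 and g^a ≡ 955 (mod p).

618

Baby-step giant-step with m = ceil(sqrt(1618)) = 41.
Baby table (902^j mod 1619 for j=0..40):
  0:1  1:902  2:866  3:774  4:359  5:18  6:46  7:1017
  8:980  9:1605  10:324  11:828  12:497  13:1450  14:1367  15:975
  16:333  17:851  18:196  19:321  20:1360  21:1137  22:747  23:290
  24:921  25:195  26:1038  27:494  28:363  29:388  30:272  31:875
  32:797  33:58  34:508  35:39  36:1179  37:1394  38:1044  39:1049
  40:702
Giant step factor: 902^(-41) ≡ 1582 (mod 1619).
Scan 955·1582^i mod 1619 for i = 0, 1, …:
  i=0: 955   i=1: 283   i=2: 862   i=3: 486
  i=4: 1446   i=5: 1544   i=6: 1156   i=7: 941
  i=8: 801   i=9: 1124     …   i=14: 1073
  i=15: 774
Match at i=15, j=3: a = 15·41 + 3 = 618.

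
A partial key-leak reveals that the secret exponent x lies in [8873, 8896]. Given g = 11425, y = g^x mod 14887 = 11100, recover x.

8878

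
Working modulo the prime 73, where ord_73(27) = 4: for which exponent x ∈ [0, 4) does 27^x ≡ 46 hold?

Successive powers of 27 modulo 73:
  27^0=1  27^1=27  27^2=72  27^3=46
So 27^3 ≡ 46 (mod 73), giving x = 3.

3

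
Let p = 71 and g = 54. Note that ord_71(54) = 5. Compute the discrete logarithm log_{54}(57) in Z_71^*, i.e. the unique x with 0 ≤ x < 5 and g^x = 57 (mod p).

3

Successive powers of 54 modulo 71:
  54^0=1  54^1=54  54^2=5  54^3=57
So 54^3 ≡ 57 (mod 71), giving x = 3.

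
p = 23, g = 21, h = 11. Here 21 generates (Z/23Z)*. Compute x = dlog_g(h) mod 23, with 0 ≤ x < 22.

Successive powers of 21 modulo 23:
  21^0=1  21^1=21  21^2=4  21^3=15  21^4=16  21^5=14
  21^6=18  21^7=10  21^8=3  21^9=17  21^10=12  21^11=22
  21^12=2  21^13=19  21^14=8  21^15=7  21^16=9  21^17=5
  21^18=13  21^19=20  21^20=6  21^21=11
So 21^21 ≡ 11 (mod 23), giving x = 21.

21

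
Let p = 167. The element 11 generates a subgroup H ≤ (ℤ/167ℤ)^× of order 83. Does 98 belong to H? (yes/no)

yes

98 ∈ ⟨11⟩ iff 98^83 ≡ 1 (mod 167), since |⟨11⟩| = 83.
98^83 mod 167 = 1.
Since 1 = 1, 98 lies in the subgroup.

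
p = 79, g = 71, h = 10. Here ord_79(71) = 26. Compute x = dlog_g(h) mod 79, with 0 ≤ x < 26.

12

Successive powers of 71 modulo 79:
  71^0=1  71^1=71  71^2=64  71^3=41  71^4=67  71^5=17
  71^6=22  71^7=61  71^8=65  71^9=33  71^10=52  71^11=58
  71^12=10
So 71^12 ≡ 10 (mod 79), giving x = 12.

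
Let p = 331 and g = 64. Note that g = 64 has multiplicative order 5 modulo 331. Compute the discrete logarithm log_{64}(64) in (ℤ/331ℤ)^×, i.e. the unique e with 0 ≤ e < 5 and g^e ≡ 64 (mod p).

Successive powers of 64 modulo 331:
  64^0=1  64^1=64
So 64^1 ≡ 64 (mod 331), giving e = 1.

1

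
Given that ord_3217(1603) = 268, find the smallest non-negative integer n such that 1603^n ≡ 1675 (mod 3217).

266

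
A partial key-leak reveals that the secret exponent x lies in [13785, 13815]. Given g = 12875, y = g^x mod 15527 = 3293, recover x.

13798

Compute 12875^13785 mod 15527 = 7168, then multiply by 12875 repeatedly:
  12875^13785=7168  12875^13786=11039  12875^13787=8494  12875^13788=3589  12875^13789=23
  12875^13790=1112  12875^13791=1106  12875^13792=1491  12875^13793=5253  12875^13794=12290
  12875^13795=13620  12875^13796=11089  12875^13797=110  12875^13798=3293
Found 3293 at exponent 13798.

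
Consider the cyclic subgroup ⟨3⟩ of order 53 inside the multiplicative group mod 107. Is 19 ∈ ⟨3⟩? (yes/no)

yes

19 ∈ ⟨3⟩ iff 19^53 ≡ 1 (mod 107), since |⟨3⟩| = 53.
19^53 mod 107 = 1.
Since 1 = 1, 19 lies in the subgroup.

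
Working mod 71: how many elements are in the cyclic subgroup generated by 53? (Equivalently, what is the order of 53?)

70

The order of 53 must divide p − 1 = 70 = 2 · 5 · 7.
Divisors: 1, 2, 5, 7, 10, 14, 35, 70.
Check each in increasing order: 53^1 ≡ 53;  53^2 ≡ 40;  53^5 ≡ 26;  53^7 ≡ 46;  53^10 ≡ 37;  53^14 ≡ 57;  53^35 ≡ 70;  53^70 ≡ 1.
Smallest exponent giving 1 is 70.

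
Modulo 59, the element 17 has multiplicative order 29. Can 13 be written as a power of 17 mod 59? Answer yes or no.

no

13 ∈ ⟨17⟩ iff 13^29 ≡ 1 (mod 59), since |⟨17⟩| = 29.
13^29 mod 59 = 58.
Since 58 ≠ 1, 13 does not lie in the subgroup.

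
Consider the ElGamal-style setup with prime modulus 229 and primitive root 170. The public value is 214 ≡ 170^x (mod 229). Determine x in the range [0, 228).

Baby-step giant-step with m = ceil(sqrt(228)) = 16.
Baby table (170^j mod 229 for j=0..15):
  0:1  1:170  2:46  3:34  4:55  5:190  6:11  7:38
  8:48  9:145  10:147  11:29  12:121  13:189  14:70  15:221
Giant step factor: 170^(-16) ≡ 180 (mod 229).
Scan 214·180^i mod 229 for i = 0, 1, …:
  i=0: 214   i=1: 48
Match at i=1, j=8: x = 1·16 + 8 = 24.

24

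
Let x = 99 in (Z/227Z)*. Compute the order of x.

113

The order of 99 must divide p − 1 = 226 = 2 · 113.
Divisors: 1, 2, 113, 226.
Check each in increasing order: 99^1 ≡ 99;  99^2 ≡ 40;  99^113 ≡ 1.
Smallest exponent giving 1 is 113.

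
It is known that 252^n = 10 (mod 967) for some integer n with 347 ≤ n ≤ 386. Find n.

375

Compute 252^347 mod 967 = 869, then multiply by 252 repeatedly:
  252^347=869  252^348=446  252^349=220  252^350=321  252^351=631
  252^352=424  252^353=478  252^354=548  252^355=782  252^356=763
  252^357=810  252^358=83  252^359=609  252^360=682  252^361=705
  252^362=699  252^363=154  252^364=128  252^365=345  252^366=877
  252^367=528  252^368=577  252^369=354  252^370=244  252^371=567
  252^372=735  252^373=523  252^374=284  252^375=10
Found 10 at exponent 375.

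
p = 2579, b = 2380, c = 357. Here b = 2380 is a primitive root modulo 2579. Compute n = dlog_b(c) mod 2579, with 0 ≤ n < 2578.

2543

Baby-step giant-step with m = ceil(sqrt(2578)) = 51.
Baby table (2380^j mod 2579 for j=0..50):
  0:1  1:2380  2:916  3:825  4:881  5:53  6:2348  7:2126
  8:2461  9:271  10:230  11:652  12:1781  13:1483  14:1468  15:1874
  16:1029  17:1549  18:1229  19:434  20:1320  21:378  22:2148  23:662
  24:2370  25:327  26:1981  27:368  28:1559  29:1818  30:1857  31:1833
  32:1451  33:99  34:931  35:419  36:1726  37:2112  38:89  39:342
  40:1575  41:1213  42:1039  43:2138  44:73  45:947  46:2393  47:908
  48:2417  49:1290  50:1190
Giant step factor: 2380^(-51) ≡ 1053 (mod 2579).
Scan 357·1053^i mod 2579 for i = 0, 1, …:
  i=0: 357   i=1: 1966   i=2: 1840   i=3: 691
  i=4: 345   i=5: 2225   i=6: 1193   i=7: 256
  i=8: 1352   i=9: 48     …   i=48: 2486
  i=49: 73
Match at i=49, j=44: n = 49·51 + 44 = 2543.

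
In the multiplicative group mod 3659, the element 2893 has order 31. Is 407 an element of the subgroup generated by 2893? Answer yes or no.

407 ∈ ⟨2893⟩ iff 407^31 ≡ 1 (mod 3659), since |⟨2893⟩| = 31.
407^31 mod 3659 = 1.
Since 1 = 1, 407 lies in the subgroup.

yes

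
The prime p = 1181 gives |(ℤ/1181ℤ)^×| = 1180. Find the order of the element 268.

1180

The order of 268 must divide p − 1 = 1180 = 2^2 · 5 · 59.
Divisors: 1, 2, 4, 5, 10, 20, 59, 118, 236, 295, 590, 1180.
Check each in increasing order: 268^1 ≡ 268;  268^2 ≡ 964;  268^4 ≡ 1030;  268^5 ≡ 867;  268^10 ≡ 573;  268^20 ≡ 11;  268^59 ≡ 27;  268^118 ≡ 729;  268^236 ≡ 1172;  268^295 ≡ 938;  268^590 ≡ 1180;  268^1180 ≡ 1.
Smallest exponent giving 1 is 1180.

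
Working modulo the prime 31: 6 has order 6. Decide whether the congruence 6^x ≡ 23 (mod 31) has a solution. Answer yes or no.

no

23 ∈ ⟨6⟩ iff 23^6 ≡ 1 (mod 31), since |⟨6⟩| = 6.
23^6 mod 31 = 8.
Since 8 ≠ 1, 23 does not lie in the subgroup.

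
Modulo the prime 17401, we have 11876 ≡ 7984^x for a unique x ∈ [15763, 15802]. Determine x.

15794

Compute 7984^15763 mod 17401 = 13868, then multiply by 7984 repeatedly:
  7984^15763=13868  7984^15764=16950  7984^15765=1223  7984^15766=2471  7984^15767=13131
  7984^15768=14280  7984^15769=168  7984^15770=1435  7984^15771=7182  7984^15772=4793
  7984^15773=2513  7984^15774=439  7984^15775=7375  7984^15776=14417  7984^15777=15114
  7984^15778=11642  7984^15779=10987  7984^15780=1767  7984^15781=12918  7984^15782=1585
  7984^15783=4113  7984^15784=2505  7984^15785=6171  7984^15786=7033  7984^15787=15846
  7984^15788=9194  7984^15789=7478  7984^15790=1521  7984^15791=15167  7984^15792=17170
  7984^15793=202  7984^15794=11876
Found 11876 at exponent 15794.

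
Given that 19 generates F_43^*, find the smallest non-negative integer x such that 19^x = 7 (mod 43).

35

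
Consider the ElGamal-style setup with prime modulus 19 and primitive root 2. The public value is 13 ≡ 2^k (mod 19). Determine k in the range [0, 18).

5

Successive powers of 2 modulo 19:
  2^0=1  2^1=2  2^2=4  2^3=8  2^4=16  2^5=13
So 2^5 ≡ 13 (mod 19), giving k = 5.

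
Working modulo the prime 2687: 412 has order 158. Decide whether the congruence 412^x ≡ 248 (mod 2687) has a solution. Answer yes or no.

no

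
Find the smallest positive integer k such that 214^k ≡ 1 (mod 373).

The order of 214 must divide p − 1 = 372 = 2^2 · 3 · 31.
Divisors: 1, 2, 3, 4, 6, 12, 31, 62, 93, 124, 186, 372.
Check each in increasing order: 214^1 ≡ 214;  214^2 ≡ 290;  214^3 ≡ 142;  214^4 ≡ 175;  214^6 ≡ 22;  214^12 ≡ 111;  214^31 ≡ 173;  214^62 ≡ 89;  214^93 ≡ 104;  214^124 ≡ 88;  214^186 ≡ 372;  214^372 ≡ 1.
Smallest exponent giving 1 is 372.

372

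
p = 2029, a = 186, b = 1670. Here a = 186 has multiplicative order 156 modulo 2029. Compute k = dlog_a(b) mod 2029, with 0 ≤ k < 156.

13

Successive powers of 186 modulo 2029:
  186^0=1  186^1=186  186^2=103  186^3=897  186^4=464  186^5=1086
  186^6=1125  186^7=263  186^8=222  186^9=712  186^10=547  186^11=292
  186^12=1558  186^13=1670
So 186^13 ≡ 1670 (mod 2029), giving k = 13.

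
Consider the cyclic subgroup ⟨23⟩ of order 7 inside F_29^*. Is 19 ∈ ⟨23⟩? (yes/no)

no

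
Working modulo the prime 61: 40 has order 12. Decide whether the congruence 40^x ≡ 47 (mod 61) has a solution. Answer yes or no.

⟨40⟩ has order 12; its elements mod 61 are {1, 11, 13, 14, 21, 29, 32, 40, 47, 48, 50, 60}.
47 is in this set.

yes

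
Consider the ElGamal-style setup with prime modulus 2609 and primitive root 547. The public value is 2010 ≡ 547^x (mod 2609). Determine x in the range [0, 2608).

162

Baby-step giant-step with m = ceil(sqrt(2608)) = 52.
Baby table (547^j mod 2609 for j=0..51):
  0:1  1:547  2:1783  3:2144  4:1327  5:567  6:2287  7:1278
  8:2463  9:1017  10:582  11:56  12:1933  13:706  14:50  15:1260
  16:444  17:231  18:1125  19:2260  20:2163  21:1284  22:527  23:1279
  24:401  25:191  26:117  27:1383  28:2500  29:384  30:1328  31:1114
  32:1461  33:813  34:1181  35:1584  36:260  37:1334  38:1787  39:1723
  40:632  41:1316  42:2377  43:937  44:1175  45:911  46:2607  47:1515
  48:1652  49:930  50:2564  51:1475
Giant step factor: 547^(-52) ≡ 158 (mod 2609).
Scan 2010·158^i mod 2609 for i = 0, 1, …:
  i=0: 2010   i=1: 1891   i=2: 1352   i=3: 2287
Match at i=3, j=6: x = 3·52 + 6 = 162.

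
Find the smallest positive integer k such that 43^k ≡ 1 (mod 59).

58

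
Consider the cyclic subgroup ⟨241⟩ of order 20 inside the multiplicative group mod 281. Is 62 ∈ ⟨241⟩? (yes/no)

yes

⟨241⟩ has order 20; its elements mod 281 are {1, 7, 40, 49, 53, 62, 68, 86, 90, 128, 153, 191, 195, 213, 219, 228, 232, 241, 274, 280}.
62 is in this set.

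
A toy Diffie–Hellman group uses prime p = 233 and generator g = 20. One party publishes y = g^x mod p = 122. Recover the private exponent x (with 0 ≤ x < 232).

89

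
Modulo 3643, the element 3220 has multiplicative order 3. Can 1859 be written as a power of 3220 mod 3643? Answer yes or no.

no

⟨3220⟩ has order 3; its elements mod 3643 are {1, 422, 3220}.
1859 is not in this set.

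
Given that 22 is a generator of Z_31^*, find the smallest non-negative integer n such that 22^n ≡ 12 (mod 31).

17

Successive powers of 22 modulo 31:
  22^0=1  22^1=22  22^2=19  22^3=15  22^4=20  22^5=6
  22^6=8  22^7=21  22^8=28  22^9=27  22^10=5  22^11=17
  22^12=2  22^13=13  22^14=7  22^15=30  22^16=9  22^17=12
So 22^17 ≡ 12 (mod 31), giving n = 17.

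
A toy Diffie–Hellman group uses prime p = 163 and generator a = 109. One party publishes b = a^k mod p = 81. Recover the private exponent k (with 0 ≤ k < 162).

158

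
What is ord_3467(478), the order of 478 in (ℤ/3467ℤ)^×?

1733

The order of 478 must divide p − 1 = 3466 = 2 · 1733.
Divisors: 1, 2, 1733, 3466.
Check each in increasing order: 478^1 ≡ 478;  478^2 ≡ 3129;  478^1733 ≡ 1.
Smallest exponent giving 1 is 1733.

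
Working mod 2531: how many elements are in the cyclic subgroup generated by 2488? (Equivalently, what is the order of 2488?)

2530

The order of 2488 must divide p − 1 = 2530 = 2 · 5 · 11 · 23.
Divisors: 1, 2, 5, 10, 11, 22, 23, 46, 55, 110, 115, 230, 253, 506, 1265, 2530.
Check each in increasing order: 2488^1 ≡ 2488;  2488^2 ≡ 1849;  2488^5 ≡ 2161;  2488^10 ≡ 226;  2488^11 ≡ 406;  2488^22 ≡ 321;  2488^23 ≡ 1383;  2488^46 ≡ 1784;  2488^55 ≡ 2278;  2488^110 ≡ 734;  2488^115 ≡ 1768;  2488^230 ≡ 39;  2488^253 ≡ 786;  2488^506 ≡ 232;  2488^1265 ≡ 2530;  2488^2530 ≡ 1.
Smallest exponent giving 1 is 2530.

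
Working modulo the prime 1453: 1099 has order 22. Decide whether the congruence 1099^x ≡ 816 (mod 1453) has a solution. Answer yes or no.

⟨1099⟩ has order 22; its elements mod 1453 are {1, 69, 86, 122, 131, 275, 300, 321, 354, 358, 402, 1051, 1095, 1099, 1132, 1153, 1178, 1322, 1331, 1367, 1384, 1452}.
816 is not in this set.

no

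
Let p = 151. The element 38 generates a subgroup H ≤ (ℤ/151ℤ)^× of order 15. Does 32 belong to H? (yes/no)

⟨38⟩ has order 15; its elements mod 151 are {1, 2, 4, 8, 16, 19, 32, 38, 59, 64, 76, 85, 105, 118, 128}.
32 is in this set.

yes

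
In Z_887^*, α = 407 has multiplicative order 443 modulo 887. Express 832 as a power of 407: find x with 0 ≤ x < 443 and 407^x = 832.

Baby-step giant-step with m = ceil(sqrt(443)) = 22.
Baby table (407^j mod 887 for j=0..21):
  0:1  1:407  2:667  3:47  4:502  5:304  6:435  7:532
  8:96  9:44  10:168  11:77  12:294  13:800  14:71  15:513
  16:346  17:676  18:162  19:296  20:727  21:518
Giant step factor: 407^(-22) ≡ 453 (mod 887).
Scan 832·453^i mod 887 for i = 0, 1, …:
  i=0: 832   i=1: 808   i=2: 580   i=3: 188
  i=4: 12   i=5: 114   i=6: 196   i=7: 88
  i=8: 836   i=9: 846   i=10: 54   i=11: 513
Match at i=11, j=15: x = 11·22 + 15 = 257.

257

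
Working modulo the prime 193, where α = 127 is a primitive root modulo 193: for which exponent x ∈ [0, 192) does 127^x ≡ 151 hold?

54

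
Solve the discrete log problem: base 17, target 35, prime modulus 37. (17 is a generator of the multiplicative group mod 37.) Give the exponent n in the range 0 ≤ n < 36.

Successive powers of 17 modulo 37:
  17^0=1  17^1=17  17^2=30  17^3=29  17^4=12  17^5=19
  17^6=27  17^7=15  17^8=33  17^9=6  17^10=28  17^11=32
  17^12=26  17^13=35
So 17^13 ≡ 35 (mod 37), giving n = 13.

13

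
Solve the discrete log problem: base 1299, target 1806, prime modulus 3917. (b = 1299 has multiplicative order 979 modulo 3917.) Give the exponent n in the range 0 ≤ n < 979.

Baby-step giant-step with m = ceil(sqrt(979)) = 32.
Baby table (1299^j mod 3917 for j=0..31):
  0:1  1:1299  2:3091  3:284  4:718  5:436  6:2316  7:228
  8:2397  9:3605  10:2080  11:3107  12:1483  13:3170  14:1063  15:2053
  16:3287  17:283  18:3336  19:1262  20:2032  21:3427  22:1961  23:1289
  24:1852  25:710  26:1795  27:1090  28:1873  29:570  30:117  31:3137
Giant step factor: 1299^(-32) ≡ 864 (mod 3917).
Scan 1806·864^i mod 3917 for i = 0, 1, …:
  i=0: 1806   i=1: 1418   i=2: 3048   i=3: 1248
  i=4: 1097   i=5: 3811   i=6: 2424   i=7: 2658
  i=8: 1150   i=9: 2599     …   i=14: 2012
  i=15: 3137
Match at i=15, j=31: n = 15·32 + 31 = 511.

511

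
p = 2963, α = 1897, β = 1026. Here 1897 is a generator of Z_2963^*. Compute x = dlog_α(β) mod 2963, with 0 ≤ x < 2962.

Baby-step giant-step with m = ceil(sqrt(2962)) = 55.
Baby table (1897^j mod 2963 for j=0..54):
  0:1  1:1897  2:1527  3:1868  4:2811  5:2030  6:1973  7:512
  8:2363  9:2555  10:2330  11:2177  12:2310  13:2756  14:1400  15:952
  16:1477  17:1834  18:536  19:483  20:684  21:2717  22:1492  23:659
  24:2700  25:1836  26:1367  27:574  28:1457  29:2413  30:2589  31:1642
  32:761  33:636  34:551  35:2271  36:2848  37:1107  38:2175  39:1479
  40:2665  41:627  42:1256  43:380  44:851  45:2475  46:1683  47:1500
  48:1020  49:101  50:1965  51:151  52:1999  53:2426  54:583
Giant step factor: 1897^(-55) ≡ 461 (mod 2963).
Scan 1026·461^i mod 2963 for i = 0, 1, …:
  i=0: 1026   i=1: 1869   i=2: 2339   i=3: 2710
  i=4: 1887   i=5: 1748   i=6: 2855   i=7: 583
Match at i=7, j=54: x = 7·55 + 54 = 439.

439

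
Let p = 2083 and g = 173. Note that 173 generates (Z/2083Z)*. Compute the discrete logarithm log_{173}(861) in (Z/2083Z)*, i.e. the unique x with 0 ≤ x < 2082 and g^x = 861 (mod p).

Baby-step giant-step with m = ceil(sqrt(2082)) = 46.
Baby table (173^j mod 2083 for j=0..45):
  0:1  1:173  2:767  3:1462  4:883  5:700  6:286  7:1569
  8:647  9:1532  10:495  11:232  12:559  13:889  14:1738  15:722
  16:2009  17:1779  18:1566  19:128  20:1314  21:275  22:1749  23:542
  24:31  25:1197  26:864  27:1579  28:294  29:870  30:534  31:730
  32:1310  33:1666  34:764  35:943  36:665  37:480  38:1803  39:1552
  40:1872  41:991  42:637  43:1885  44:1157  45:193
Giant step factor: 173^(-46) ≡ 922 (mod 2083).
Scan 861·922^i mod 2083 for i = 0, 1, …:
  i=0: 861   i=1: 219   i=2: 1950   i=3: 271
  i=4: 1985   i=5: 1296   i=6: 1353   i=7: 1832
  i=8: 1874   i=9: 1021     …   i=28: 1868
  i=29: 1738
Match at i=29, j=14: x = 29·46 + 14 = 1348.

1348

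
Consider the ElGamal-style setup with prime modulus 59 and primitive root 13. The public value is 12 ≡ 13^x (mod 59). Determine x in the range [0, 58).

54

Baby-step giant-step with m = ceil(sqrt(58)) = 8.
Baby table (13^j mod 59 for j=0..7):
  0:1  1:13  2:51  3:14  4:5  5:6  6:19  7:11
Giant step factor: 13^(-8) ≡ 26 (mod 59).
Scan 12·26^i mod 59 for i = 0, 1, …:
  i=0: 12   i=1: 17   i=2: 29   i=3: 46
  i=4: 16   i=5: 3   i=6: 19
Match at i=6, j=6: x = 6·8 + 6 = 54.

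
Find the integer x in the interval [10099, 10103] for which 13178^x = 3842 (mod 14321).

10103

Compute 13178^10099 mod 14321 = 12182, then multiply by 13178 repeatedly:
  13178^10099=12182  13178^10100=10307  13178^10101=5282  13178^10102=6136  13178^10103=3842
Found 3842 at exponent 10103.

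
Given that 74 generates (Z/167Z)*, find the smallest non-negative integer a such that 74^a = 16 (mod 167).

Baby-step giant-step with m = ceil(sqrt(166)) = 13.
Baby table (74^j mod 167 for j=0..12):
  0:1  1:74  2:132  3:82  4:56  5:136  6:44  7:83
  8:130  9:101  10:126  11:139  12:99
Giant step factor: 74^(-13) ≡ 129 (mod 167).
Scan 16·129^i mod 167 for i = 0, 1, …:
  i=0: 16   i=1: 60   i=2: 58   i=3: 134
  i=4: 85   i=5: 110   i=6: 162   i=7: 23
  i=8: 128   i=9: 146   i=10: 130
Match at i=10, j=8: a = 10·13 + 8 = 138.

138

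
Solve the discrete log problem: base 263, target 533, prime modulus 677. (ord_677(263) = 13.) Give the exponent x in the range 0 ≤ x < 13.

Successive powers of 263 modulo 677:
  263^0=1  263^1=263  263^2=115  263^3=457  263^4=362  263^5=426
  263^6=333  263^7=246  263^8=383  263^9=533
So 263^9 ≡ 533 (mod 677), giving x = 9.

9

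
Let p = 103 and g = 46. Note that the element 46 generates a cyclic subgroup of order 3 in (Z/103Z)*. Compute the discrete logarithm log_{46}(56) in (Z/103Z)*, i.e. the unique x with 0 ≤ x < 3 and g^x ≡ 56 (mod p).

2

Successive powers of 46 modulo 103:
  46^0=1  46^1=46  46^2=56
So 46^2 ≡ 56 (mod 103), giving x = 2.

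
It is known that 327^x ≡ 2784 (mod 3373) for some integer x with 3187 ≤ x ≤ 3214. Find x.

Compute 327^3187 mod 3373 = 292, then multiply by 327 repeatedly:
  327^3187=292  327^3188=1040  327^3189=2780  327^3190=1723  327^3191=130
  327^3192=2034  327^3193=637  327^3194=2546  327^3195=2784
Found 2784 at exponent 3195.

3195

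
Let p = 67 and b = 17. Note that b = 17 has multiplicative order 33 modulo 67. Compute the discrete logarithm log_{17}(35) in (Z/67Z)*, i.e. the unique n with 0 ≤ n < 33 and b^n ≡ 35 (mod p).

14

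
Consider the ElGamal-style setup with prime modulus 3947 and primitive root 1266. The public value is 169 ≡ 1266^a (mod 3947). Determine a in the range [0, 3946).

3318

Baby-step giant-step with m = ceil(sqrt(3946)) = 63.
Baby table (1266^j mod 3947 for j=0..62):
  0:1  1:1266  2:274  3:3495  4:83  5:2456  6:3007  7:1954
  8:2942  9:2551  10:920  11:355  12:3419  13:2542  14:1367  15:1836
  16:3540  17:1795  18:2945  19:2402  20:1742  21:2946  22:3668  23:2016
  24:2494  25:3751  26:525  27:1554  28:1758  29:3467  30:158  31:2678
  32:3822  33:3577  34:1273  35:1242  36:1466  37:866  38:3037  39:464
  40:3268  41:832  42:3410  43:2989  44:2848  45:1957  46:2793  47:3373
  48:3511  49:604  50:2893  51:3669  52:3282  53:2768  54:3299  55:608
  56:63  57:818  58:1474  59:3100  60:1282  61:795  62:3932
Giant step factor: 1266^(-63) ≡ 2898 (mod 3947).
Scan 169·2898^i mod 3947 for i = 0, 1, …:
  i=0: 169   i=1: 334   i=2: 917   i=3: 1135
  i=4: 1379   i=5: 1978   i=6: 1200   i=7: 293
  i=8: 509   i=9: 2851     …   i=51: 2529
  i=52: 3410
Match at i=52, j=42: a = 52·63 + 42 = 3318.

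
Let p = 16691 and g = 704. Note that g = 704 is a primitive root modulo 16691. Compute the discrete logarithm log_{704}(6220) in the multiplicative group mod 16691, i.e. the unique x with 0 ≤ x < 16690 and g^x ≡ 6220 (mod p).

5507

Baby-step giant-step with m = ceil(sqrt(16690)) = 130.
Baby table (704^j mod 16691 for j=0..129):
  0:1  1:704  2:11577  3:5000  4:14890  5:612  6:13573  7:8140
  8:5547  9:16085  10:7342  11:11249  12:7762  13:6491  14:13021  15:3425
  16:7696  17:10100  18:34  19:7245  20:9725  21:3090  22:5530  23:4117
  24:10825  25:9704  26:4997  27:12778  28:15954  29:15264  30:13543  31:3711
  32:8748  33:16304  34:11299  35:9580  36:1156  37:12656  38:13521  39:4914
  40:4419  41:6450  42:848  43:12807  44:2988  45:486  46:8324  47:1555
  48:9805  49:9337  50:13685  51:3533  52:273  53:8591  54:5922  55:13029
  56:9057  57:166  58:27  59:2317  60:12141  61:1472  62:1446  63:16524
  64:15960  65:2797  66:16241  67:329  68:14633  69:3285  70:9282  71:8347
  72:1056  73:9020  74:7500  75:5644  76:918  77:12014  78:12210  79:16666
  80:15782  81:11013  82:8528  83:11643  84:1391  85:11186  86:13483  87:11544
  88:15150  89:51  90:2522  91:6242  92:4635  93:8295  94:14521  95:7892
  96:14556  97:15841  98:2476  99:7240  100:6205  101:11969  102:13912  103:13122
  104:7765  105:8603  106:14370  107:1734  108:2293  109:11936  110:7371  111:14974
  112:9675  113:1272  114:10865  115:4482  116:729  117:12486  118:10678  119:6362
  120:5660  121:12182  122:13645  123:8755  124:4541  125:8883  126:11198  127:5240
  128:249  129:8386
Giant step factor: 704^(-130) ≡ 10868 (mod 16691).
Scan 6220·10868^i mod 16691 for i = 0, 1, …:
  i=0: 6220   i=1: 410   i=2: 16074   i=3: 4226
  i=4: 11227   i=5: 3826   i=6: 3687   i=7: 11916
  i=8: 14310   i=9: 11033     …   i=41: 4864
  i=42: 1555
Match at i=42, j=47: x = 42·130 + 47 = 5507.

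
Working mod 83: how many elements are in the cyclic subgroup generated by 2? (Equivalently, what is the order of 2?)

The order of 2 must divide p − 1 = 82 = 2 · 41.
Divisors: 1, 2, 41, 82.
Check each in increasing order: 2^1 ≡ 2;  2^2 ≡ 4;  2^41 ≡ 82;  2^82 ≡ 1.
Smallest exponent giving 1 is 82.

82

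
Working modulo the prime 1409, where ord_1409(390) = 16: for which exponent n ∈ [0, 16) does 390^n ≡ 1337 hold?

2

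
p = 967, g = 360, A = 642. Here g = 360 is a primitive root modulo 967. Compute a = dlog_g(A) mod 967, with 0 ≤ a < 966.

Baby-step giant-step with m = ceil(sqrt(966)) = 32.
Baby table (360^j mod 967 for j=0..31):
  0:1  1:360  2:22  3:184  4:484  5:180  6:11  7:92
  8:242  9:90  10:489  11:46  12:121  13:45  14:728  15:23
  16:544  17:506  18:364  19:495  20:272  21:253  22:182  23:731
  24:136  25:610  26:91  27:849  28:68  29:305  30:529  31:908
Giant step factor: 360^(-32) ≡ 256 (mod 967).
Scan 642·256^i mod 967 for i = 0, 1, …:
  i=0: 642   i=1: 929   i=2: 909   i=3: 624
  i=4: 189   i=5: 34   i=6: 1
Match at i=6, j=0: a = 6·32 + 0 = 192.

192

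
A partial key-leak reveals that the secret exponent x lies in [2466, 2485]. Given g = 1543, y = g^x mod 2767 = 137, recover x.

Compute 1543^2466 mod 2767 = 4, then multiply by 1543 repeatedly:
  1543^2466=4  1543^2467=638  1543^2468=2149  1543^2469=1041  1543^2470=1403
  1543^2471=1035  1543^2472=446  1543^2473=1962  1543^2474=268  1543^2475=1241
  1543^2476=99  1543^2477=572  1543^2478=2690  1543^2479=170  1543^2480=2212
  1543^2481=1405  1543^2482=1354  1543^2483=137
Found 137 at exponent 2483.

2483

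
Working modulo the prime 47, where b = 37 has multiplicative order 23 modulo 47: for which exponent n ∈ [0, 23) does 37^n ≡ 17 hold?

19

Successive powers of 37 modulo 47:
  37^0=1  37^1=37  37^2=6  37^3=34  37^4=36  37^5=16
  37^6=28  37^7=2  37^8=27  37^9=12  37^10=21  37^11=25
  37^12=32  37^13=9  37^14=4  37^15=7  37^16=24  37^17=42
  37^18=3  37^19=17
So 37^19 ≡ 17 (mod 47), giving n = 19.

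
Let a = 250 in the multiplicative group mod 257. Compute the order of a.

256

The order of 250 must divide p − 1 = 256 = 2^8.
Divisors: 1, 2, 4, 8, 16, 32, 64, 128, 256.
Check each in increasing order: 250^1 ≡ 250;  250^2 ≡ 49;  250^4 ≡ 88;  250^8 ≡ 34;  250^16 ≡ 128;  250^32 ≡ 193;  250^64 ≡ 241;  250^128 ≡ 256;  250^256 ≡ 1.
Smallest exponent giving 1 is 256.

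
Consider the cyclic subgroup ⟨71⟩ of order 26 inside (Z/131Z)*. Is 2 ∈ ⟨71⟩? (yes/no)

2 ∈ ⟨71⟩ iff 2^26 ≡ 1 (mod 131), since |⟨71⟩| = 26.
2^26 mod 131 = 53.
Since 53 ≠ 1, 2 does not lie in the subgroup.

no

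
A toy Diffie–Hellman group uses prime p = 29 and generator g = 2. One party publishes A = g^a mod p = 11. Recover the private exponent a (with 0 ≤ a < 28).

Successive powers of 2 modulo 29:
  2^0=1  2^1=2  2^2=4  2^3=8  2^4=16  2^5=3
  2^6=6  2^7=12  2^8=24  2^9=19  2^10=9  2^11=18
  2^12=7  2^13=14  2^14=28  2^15=27  2^16=25  2^17=21
  2^18=13  2^19=26  2^20=23  2^21=17  2^22=5  2^23=10
  2^24=20  2^25=11
So 2^25 ≡ 11 (mod 29), giving a = 25.

25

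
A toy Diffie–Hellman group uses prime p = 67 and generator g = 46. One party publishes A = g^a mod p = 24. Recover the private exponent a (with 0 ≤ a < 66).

Baby-step giant-step with m = ceil(sqrt(66)) = 9.
Baby table (46^j mod 67 for j=0..8):
  0:1  1:46  2:39  3:52  4:47  5:18  6:24  7:32
  8:65
Giant step factor: 46^(-9) ≡ 8 (mod 67).
Scan 24·8^i mod 67 for i = 0, 1, …:
  i=0: 24
Match at i=0, j=6: a = 0·9 + 6 = 6.

6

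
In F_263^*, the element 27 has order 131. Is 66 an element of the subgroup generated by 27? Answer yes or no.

66 ∈ ⟨27⟩ iff 66^131 ≡ 1 (mod 263), since |⟨27⟩| = 131.
66^131 mod 263 = 1.
Since 1 = 1, 66 lies in the subgroup.

yes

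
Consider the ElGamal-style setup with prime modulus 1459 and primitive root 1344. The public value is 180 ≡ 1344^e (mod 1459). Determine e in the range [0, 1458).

830

Baby-step giant-step with m = ceil(sqrt(1458)) = 39.
Baby table (1344^j mod 1459 for j=0..38):
  0:1  1:1344  2:94  3:862  4:82  5:783  6:413  7:652
  8:888  9:10  10:309  11:940  12:1325  13:820  14:535  15:1212
  16:684  17:126  18:100  19:172  20:646  21:119  22:905  23:973
  24:448  25:1004  26:1260  27:1000  28:261  29:624  30:1190  31:296
  32:976  33:103  34:1286  35:928  36:1246  37:1151  38:404
Giant step factor: 1344^(-39) ≡ 32 (mod 1459).
Scan 180·32^i mod 1459 for i = 0, 1, …:
  i=0: 180   i=1: 1383   i=2: 486   i=3: 962
  i=4: 145   i=5: 263   i=6: 1121   i=7: 856
  i=8: 1130   i=9: 1144     …   i=20: 1306
  i=21: 940
Match at i=21, j=11: e = 21·39 + 11 = 830.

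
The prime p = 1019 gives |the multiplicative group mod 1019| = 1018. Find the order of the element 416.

The order of 416 must divide p − 1 = 1018 = 2 · 509.
Divisors: 1, 2, 509, 1018.
Check each in increasing order: 416^1 ≡ 416;  416^2 ≡ 845;  416^509 ≡ 1.
Smallest exponent giving 1 is 509.

509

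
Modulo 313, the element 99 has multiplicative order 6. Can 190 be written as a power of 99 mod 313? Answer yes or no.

no

190 ∈ ⟨99⟩ iff 190^6 ≡ 1 (mod 313), since |⟨99⟩| = 6.
190^6 mod 313 = 151.
Since 151 ≠ 1, 190 does not lie in the subgroup.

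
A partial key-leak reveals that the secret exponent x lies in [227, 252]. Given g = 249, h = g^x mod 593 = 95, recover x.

237

Compute 249^227 mod 593 = 530, then multiply by 249 repeatedly:
  249^227=530  249^228=324  249^229=28  249^230=449  249^231=317
  249^232=64  249^233=518  249^234=301  249^235=231  249^236=591
  249^237=95
Found 95 at exponent 237.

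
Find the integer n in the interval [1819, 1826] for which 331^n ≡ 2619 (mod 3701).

Compute 331^1819 mod 3701 = 1265, then multiply by 331 repeatedly:
  331^1819=1265  331^1820=502  331^1821=3318  331^1822=2762  331^1823=75
  331^1824=2619
Found 2619 at exponent 1824.

1824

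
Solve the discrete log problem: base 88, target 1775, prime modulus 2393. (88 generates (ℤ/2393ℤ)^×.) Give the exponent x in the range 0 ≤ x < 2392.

Baby-step giant-step with m = ceil(sqrt(2392)) = 49.
Baby table (88^j mod 2393 for j=0..48):
  0:1  1:88  2:565  3:1860  4:956  5:373  6:1715  7:161
  8:2203  9:31  10:335  11:764  12:228  13:920  14:1991  15:519
  16:205  17:1289  18:961  19:813  20:2147  21:2282  22:2197  23:1896
  24:1731  25:1569  26:1671  27:1075  28:1273  29:1946  30:1345  31:1103
  32:1344  33:1015  34:779  35:1548  36:2216  37:1175  38:501  39:1014
  40:691  41:983  42:356  43:219  44:128  45:1692  46:530  47:1173
  48:325
Giant step factor: 88^(-49) ≡ 1836 (mod 2393).
Scan 1775·1836^i mod 2393 for i = 0, 1, …:
  i=0: 1775   i=1: 2027   i=2: 457   i=3: 1502
  i=4: 936   i=5: 322   i=6: 121   i=7: 2000
  i=8: 1138   i=9: 279   i=10: 142   i=11: 2268
  i=12: 228
Match at i=12, j=12: x = 12·49 + 12 = 600.

600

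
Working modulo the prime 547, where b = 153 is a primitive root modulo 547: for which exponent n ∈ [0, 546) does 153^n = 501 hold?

105

Baby-step giant-step with m = ceil(sqrt(546)) = 24.
Baby table (153^j mod 547 for j=0..23):
  0:1  1:153  2:435  3:368  4:510  5:356  6:315  7:59
  8:275  9:503  10:379  11:5  12:218  13:534  14:199  15:362
  16:139  17:481  18:295  19:281  20:327  21:254  22:25  23:543
Giant step factor: 153^(-24) ≡ 446 (mod 547).
Scan 501·446^i mod 547 for i = 0, 1, …:
  i=0: 501   i=1: 270   i=2: 80   i=3: 125
  i=4: 503
Match at i=4, j=9: n = 4·24 + 9 = 105.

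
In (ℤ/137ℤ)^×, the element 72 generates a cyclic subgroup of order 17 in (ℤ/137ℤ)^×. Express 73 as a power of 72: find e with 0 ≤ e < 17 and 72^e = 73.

4

Successive powers of 72 modulo 137:
  72^0=1  72^1=72  72^2=115  72^3=60  72^4=73
So 72^4 ≡ 73 (mod 137), giving e = 4.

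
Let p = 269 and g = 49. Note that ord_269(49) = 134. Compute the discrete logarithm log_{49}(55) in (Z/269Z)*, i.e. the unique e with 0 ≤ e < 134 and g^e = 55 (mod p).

75

Baby-step giant-step with m = ceil(sqrt(134)) = 12.
Baby table (49^j mod 269 for j=0..11):
  0:1  1:49  2:249  3:96  4:131  5:232  6:70  7:202
  8:214  9:264  10:24  11:100
Giant step factor: 49^(-12) ≡ 218 (mod 269).
Scan 55·218^i mod 269 for i = 0, 1, …:
  i=0: 55   i=1: 154   i=2: 216   i=3: 13
  i=4: 144   i=5: 188   i=6: 96
Match at i=6, j=3: e = 6·12 + 3 = 75.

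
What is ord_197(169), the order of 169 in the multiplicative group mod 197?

98

The order of 169 must divide p − 1 = 196 = 2^2 · 7^2.
Divisors: 1, 2, 4, 7, 14, 28, 49, 98, 196.
Check each in increasing order: 169^1 ≡ 169;  169^2 ≡ 193;  169^4 ≡ 16;  169^7 ≡ 19;  169^14 ≡ 164;  169^28 ≡ 104;  169^49 ≡ 196;  169^98 ≡ 1.
Smallest exponent giving 1 is 98.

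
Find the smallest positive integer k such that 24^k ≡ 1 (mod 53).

13

The order of 24 must divide p − 1 = 52 = 2^2 · 13.
Divisors: 1, 2, 4, 13, 26, 52.
Check each in increasing order: 24^1 ≡ 24;  24^2 ≡ 46;  24^4 ≡ 49;  24^13 ≡ 1.
Smallest exponent giving 1 is 13.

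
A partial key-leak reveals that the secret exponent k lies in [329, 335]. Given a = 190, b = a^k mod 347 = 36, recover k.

Compute 190^329 mod 347 = 221, then multiply by 190 repeatedly:
  190^329=221  190^330=3  190^331=223  190^332=36
Found 36 at exponent 332.

332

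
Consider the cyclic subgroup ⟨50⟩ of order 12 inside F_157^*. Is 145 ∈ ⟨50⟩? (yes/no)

yes

⟨50⟩ has order 12; its elements mod 157 are {1, 12, 13, 22, 28, 50, 107, 129, 135, 144, 145, 156}.
145 is in this set.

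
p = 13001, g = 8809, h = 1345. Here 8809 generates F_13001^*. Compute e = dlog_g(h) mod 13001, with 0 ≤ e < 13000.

Baby-step giant-step with m = ceil(sqrt(13000)) = 115.
Baby table (8809^j mod 13001 for j=0..114):
  0:1  1:8809  2:8513  3:1249  4:3595  5:10920  6:12882  7:4810
  8:1031  9:7381  10:1228  11:620  12:1160  13:12655  14:7321  15:5729
  16:9880  17:4226  18:4971  19:2171  20:12869  21:7302  22:7371  23:4145
  24:6497  25:1671  26:2707  27:2129  28:6919  29:783  30:6917  31:9167
  32:2892  33:6669  34:8703  35:10831  36:8941  37:1211  38:6879  39:12451
  40:4423  41:11211  42:2103  43:11903  44:462  45:445  46:6704  47:4994
  48:9763  49:652  50:10027  51:12050  52:8286  53:3760  54:8293  55:418
  56:2879  57:9161  58:2042  59:7595  60:1209  61:2262  62:8426  63:1925
  64:4021  65:6265  66:12141  67:3843  68:11384  69:4943  70:2538  71:8523
  72:11333  73:10719  74:10409  75:9829  76:10002  77:12842  78:3477  79:11538
  80:9425  81:439  82:5854  83:5920  84:2269  85:5084  86:9512  87:12764
  88:5428  89:10575  90:3010  91:6051  92:12160  93:2201  94:4118  95:2672
  96:5838  97:7987  98:9072  99:11102  100:3996  101:7057  102:7332  103:11621
  104:12516  105:4964  106:5513  107:5282  108:11560  109:8208  110:5711  111:7330
  112:7004  113:8491  114:2466
Giant step factor: 8809^(-115) ≡ 9179 (mod 13001).
Scan 1345·9179^i mod 13001 for i = 0, 1, …:
  i=0: 1345   i=1: 7806   i=2: 2763   i=3: 9627
  i=4: 11437   i=5: 10149   i=6: 5506   i=7: 4687
  i=8: 1664   i=9: 10682   i=10: 9537   i=11: 4390
  i=12: 5711
Match at i=12, j=110: e = 12·115 + 110 = 1490.

1490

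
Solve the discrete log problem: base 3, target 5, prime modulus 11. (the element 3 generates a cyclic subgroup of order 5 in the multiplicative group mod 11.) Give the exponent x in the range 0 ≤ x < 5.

3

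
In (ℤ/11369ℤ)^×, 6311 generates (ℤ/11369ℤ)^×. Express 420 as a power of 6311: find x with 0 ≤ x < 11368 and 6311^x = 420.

11045

Baby-step giant-step with m = ceil(sqrt(11368)) = 107.
Baby table (6311^j mod 11369 for j=0..106):
  0:1  1:6311  2:3114  3:6822  4:10608  5:6416  6:6367  7:4091
  8:10671  9:6094  10:9276  11:1855  12:8204  13:1018  14:1113  15:9470
  16:9706  17:9763  18:5682  19:1276  20:3584  21:5683  22:7587  23:6698
  24:1136  25:6826  26:1745  27:7503  28:10917  29:1047  30:2228  31:8824
  32:2902  33:10432  34:9842  35:4015  36:8533  37:8179  38:2409  39:2846
  40:9455  41:5993  42:8529  43:5673  44:1322  45:9665  46:1130  47:3067
  48:5799  49:678  50:4114  51:8027  52:9502  53:7016  54:7090  55:7975
  56:11031  57:4254  58:4785  59:2071  60:7100  61:2871  62:8064  63:4260
  64:8544  65:9386  66:2556  67:9674  68:1084  69:8355  70:10352  71:5198
  72:5013  73:8485  74:845  75:734  76:5091  77:507  78:4988  79:9876
  80:2578  81:719  82:1378  83:10642  84:4979  85:9922  86:8659  87:7535
  88:8227  89:9743  90:4521  91:7210  92:3572  93:9534  94:4326  95:4417
  96:10268  97:9417  98:4924  99:3887  100:7924  101:7502  102:4606  103:9302
  104:6775  105:9585  106:7855
Giant step factor: 6311^(-107) ≡ 4198 (mod 11369).
Scan 420·4198^i mod 11369 for i = 0, 1, …:
  i=0: 420   i=1: 965   i=2: 3706   i=3: 4996
  i=4: 8772   i=5: 665   i=6: 6265   i=7: 3973
  i=8: 331   i=9: 2520     …   i=102: 2026
  i=103: 1136
Match at i=103, j=24: x = 103·107 + 24 = 11045.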